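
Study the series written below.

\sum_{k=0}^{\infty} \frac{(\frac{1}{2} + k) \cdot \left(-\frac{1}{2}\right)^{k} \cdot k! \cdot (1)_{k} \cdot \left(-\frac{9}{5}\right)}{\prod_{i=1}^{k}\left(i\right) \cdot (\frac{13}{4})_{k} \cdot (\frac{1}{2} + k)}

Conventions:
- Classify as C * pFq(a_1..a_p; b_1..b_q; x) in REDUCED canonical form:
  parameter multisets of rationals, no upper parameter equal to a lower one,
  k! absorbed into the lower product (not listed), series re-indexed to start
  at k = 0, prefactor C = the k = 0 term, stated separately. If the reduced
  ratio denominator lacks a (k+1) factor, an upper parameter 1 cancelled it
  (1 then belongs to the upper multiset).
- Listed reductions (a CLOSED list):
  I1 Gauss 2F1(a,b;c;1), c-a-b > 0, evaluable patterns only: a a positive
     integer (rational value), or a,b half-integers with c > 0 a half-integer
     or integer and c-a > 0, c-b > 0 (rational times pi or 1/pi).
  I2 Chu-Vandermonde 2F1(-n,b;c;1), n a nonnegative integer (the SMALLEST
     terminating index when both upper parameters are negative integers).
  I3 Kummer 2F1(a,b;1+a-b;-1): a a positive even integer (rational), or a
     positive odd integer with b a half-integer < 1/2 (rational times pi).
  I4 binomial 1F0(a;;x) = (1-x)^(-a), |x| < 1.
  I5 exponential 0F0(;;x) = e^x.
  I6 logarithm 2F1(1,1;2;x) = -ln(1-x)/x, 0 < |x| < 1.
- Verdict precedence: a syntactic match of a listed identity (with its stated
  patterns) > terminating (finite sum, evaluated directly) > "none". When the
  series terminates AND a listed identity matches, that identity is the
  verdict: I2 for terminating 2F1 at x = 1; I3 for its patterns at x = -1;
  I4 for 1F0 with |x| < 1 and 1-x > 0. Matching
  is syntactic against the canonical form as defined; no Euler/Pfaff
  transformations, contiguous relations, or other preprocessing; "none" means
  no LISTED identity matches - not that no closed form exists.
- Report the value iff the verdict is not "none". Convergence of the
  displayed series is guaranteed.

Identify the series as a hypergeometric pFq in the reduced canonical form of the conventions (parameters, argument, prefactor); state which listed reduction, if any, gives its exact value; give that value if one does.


At argument -\frac{1}{2}: a 2F1 with upper {1, 1}, lower {\frac{13}{4}}, scaled by C = -\frac{9}{5}. Verdict: none - at argument -\frac{1}{2} the multisets {1, 1} ; {\frac{13}{4}} match no listed identity.

First insight: x = -\frac{1}{2} and the product of the first k integers (C = -9/5, x = -1/2) is k!.
Adjacent-term ratio: r(k) = -\frac{1}{2} * (k+1) (k+1) / [(k+\frac{13}{4}) (k+1)] - poly over poly, x = -\frac{1}{2} from leading terms; C = -\frac{9}{5} at k = 0.


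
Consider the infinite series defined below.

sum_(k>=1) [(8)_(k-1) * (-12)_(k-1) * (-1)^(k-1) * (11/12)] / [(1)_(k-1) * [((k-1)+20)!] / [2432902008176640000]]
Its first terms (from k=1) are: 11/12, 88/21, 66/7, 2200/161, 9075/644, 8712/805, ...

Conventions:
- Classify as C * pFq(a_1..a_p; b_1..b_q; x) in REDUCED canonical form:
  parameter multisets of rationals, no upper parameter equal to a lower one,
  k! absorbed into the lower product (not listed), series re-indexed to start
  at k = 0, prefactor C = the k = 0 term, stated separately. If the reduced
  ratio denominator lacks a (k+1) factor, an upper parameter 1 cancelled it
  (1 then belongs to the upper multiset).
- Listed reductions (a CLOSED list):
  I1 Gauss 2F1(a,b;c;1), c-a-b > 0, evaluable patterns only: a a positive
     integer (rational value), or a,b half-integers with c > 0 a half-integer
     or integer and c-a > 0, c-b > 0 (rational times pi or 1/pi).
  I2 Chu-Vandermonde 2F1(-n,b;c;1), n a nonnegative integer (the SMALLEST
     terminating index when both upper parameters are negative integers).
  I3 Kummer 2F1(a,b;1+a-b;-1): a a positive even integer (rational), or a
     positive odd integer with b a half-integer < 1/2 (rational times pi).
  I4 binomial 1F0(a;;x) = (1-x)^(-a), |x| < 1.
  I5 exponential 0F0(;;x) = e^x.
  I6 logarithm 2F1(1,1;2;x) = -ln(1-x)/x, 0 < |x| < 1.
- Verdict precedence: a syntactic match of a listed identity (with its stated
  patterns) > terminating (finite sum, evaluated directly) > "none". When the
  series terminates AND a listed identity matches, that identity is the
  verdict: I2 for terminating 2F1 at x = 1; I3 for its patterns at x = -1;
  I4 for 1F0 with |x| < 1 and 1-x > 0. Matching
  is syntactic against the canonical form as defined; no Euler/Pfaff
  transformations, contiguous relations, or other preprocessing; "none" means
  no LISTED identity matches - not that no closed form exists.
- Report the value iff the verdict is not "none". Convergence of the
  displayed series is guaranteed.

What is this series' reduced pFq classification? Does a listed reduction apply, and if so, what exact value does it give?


Prefactor 11/12, argument -1: 2F1 with upper {-12, 8} over lower {21}. Verdict (x = -1): the Kummer evaluation I3 applies (x = -1; c = 21 equals 1+a-b for upper {-12, 8}: listed pattern). Its exact value is 3553/56.

Key step: t_0 being 11/12, (1)_k (prefactor 11/12) is k! itself.
Adjacent-term ratio: r(k) = (-1) * (k-12) (k+8) / [(k+21) (k+1)] - rational; roots negated = parameters, x = (-1), C = 11/12.


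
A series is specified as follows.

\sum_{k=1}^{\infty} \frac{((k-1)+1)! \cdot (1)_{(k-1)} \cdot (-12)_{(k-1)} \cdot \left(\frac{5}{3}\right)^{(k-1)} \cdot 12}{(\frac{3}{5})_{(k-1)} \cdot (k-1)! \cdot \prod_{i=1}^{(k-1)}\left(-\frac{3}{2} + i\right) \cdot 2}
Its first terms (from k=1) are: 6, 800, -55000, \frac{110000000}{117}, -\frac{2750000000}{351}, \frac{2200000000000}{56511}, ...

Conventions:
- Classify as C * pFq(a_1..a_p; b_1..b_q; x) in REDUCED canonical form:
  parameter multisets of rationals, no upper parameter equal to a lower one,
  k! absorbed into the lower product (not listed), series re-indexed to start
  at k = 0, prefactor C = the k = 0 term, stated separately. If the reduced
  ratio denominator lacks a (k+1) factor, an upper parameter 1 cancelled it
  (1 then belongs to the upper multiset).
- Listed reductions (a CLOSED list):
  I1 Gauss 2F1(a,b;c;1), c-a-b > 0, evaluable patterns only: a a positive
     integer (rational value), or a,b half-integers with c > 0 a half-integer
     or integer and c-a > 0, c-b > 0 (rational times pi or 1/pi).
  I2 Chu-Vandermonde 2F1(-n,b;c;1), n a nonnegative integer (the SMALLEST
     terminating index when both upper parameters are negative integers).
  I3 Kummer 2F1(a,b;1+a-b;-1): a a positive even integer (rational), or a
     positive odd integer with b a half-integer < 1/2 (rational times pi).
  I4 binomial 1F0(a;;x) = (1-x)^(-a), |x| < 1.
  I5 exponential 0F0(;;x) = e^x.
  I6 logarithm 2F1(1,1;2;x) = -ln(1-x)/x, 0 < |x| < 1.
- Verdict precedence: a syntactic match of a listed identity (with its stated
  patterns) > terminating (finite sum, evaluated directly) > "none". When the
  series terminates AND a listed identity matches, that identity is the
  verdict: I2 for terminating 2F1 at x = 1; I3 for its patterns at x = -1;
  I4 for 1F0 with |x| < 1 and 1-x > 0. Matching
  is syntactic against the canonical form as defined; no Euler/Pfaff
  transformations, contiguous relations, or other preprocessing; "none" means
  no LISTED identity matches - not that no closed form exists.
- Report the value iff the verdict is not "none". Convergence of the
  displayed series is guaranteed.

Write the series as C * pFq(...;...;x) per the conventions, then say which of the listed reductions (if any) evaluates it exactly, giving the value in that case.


The series (x = \frac{5}{3}) is 3F2: upper {-12, 1, 2}, lower {-\frac{1}{2}, \frac{3}{5}}, prefactor 6. Verdict: terminating - no listed pattern fits, but -12 in the upper list cuts the series at k = 12; direct evaluation. Hence: -\frac{12839840957007634550842}{3072129184748488293}.

The tell: with t_0 = 6, the lower running product (prefactor 6) is a rising factorial.
Step ratio: r(k) = \frac{5}{3} * (k-12) (k+1) (k+2) / [(k-\frac{1}{2}) (k+\frac{3}{5}) (k+1)] - rational in k, leading ratio \frac{5}{3}; with t_0 = 6, classification follows.


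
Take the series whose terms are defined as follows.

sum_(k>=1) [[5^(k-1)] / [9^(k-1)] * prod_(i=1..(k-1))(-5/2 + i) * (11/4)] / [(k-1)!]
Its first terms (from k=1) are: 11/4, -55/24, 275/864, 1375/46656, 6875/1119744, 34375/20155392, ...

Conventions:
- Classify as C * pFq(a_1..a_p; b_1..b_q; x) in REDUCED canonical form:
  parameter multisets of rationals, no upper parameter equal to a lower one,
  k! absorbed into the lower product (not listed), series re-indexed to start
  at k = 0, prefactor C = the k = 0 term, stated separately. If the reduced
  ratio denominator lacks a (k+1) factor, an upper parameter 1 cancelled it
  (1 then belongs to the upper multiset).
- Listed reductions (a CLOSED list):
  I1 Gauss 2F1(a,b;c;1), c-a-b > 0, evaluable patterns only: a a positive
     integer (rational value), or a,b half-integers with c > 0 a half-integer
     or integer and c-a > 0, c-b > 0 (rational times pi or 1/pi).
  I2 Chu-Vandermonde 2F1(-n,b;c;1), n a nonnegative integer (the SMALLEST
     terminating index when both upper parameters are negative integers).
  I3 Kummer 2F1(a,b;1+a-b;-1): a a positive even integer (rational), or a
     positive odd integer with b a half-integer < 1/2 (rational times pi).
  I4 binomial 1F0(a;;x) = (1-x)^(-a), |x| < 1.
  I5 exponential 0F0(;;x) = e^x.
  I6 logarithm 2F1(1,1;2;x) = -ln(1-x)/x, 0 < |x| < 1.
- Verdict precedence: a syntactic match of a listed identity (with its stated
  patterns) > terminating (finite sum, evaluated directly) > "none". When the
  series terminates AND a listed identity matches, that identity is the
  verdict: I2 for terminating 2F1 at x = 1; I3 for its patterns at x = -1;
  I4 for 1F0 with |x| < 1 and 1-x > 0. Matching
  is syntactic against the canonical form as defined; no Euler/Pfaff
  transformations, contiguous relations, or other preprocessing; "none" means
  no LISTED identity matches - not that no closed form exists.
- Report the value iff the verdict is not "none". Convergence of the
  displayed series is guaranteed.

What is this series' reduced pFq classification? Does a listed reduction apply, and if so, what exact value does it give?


Key step: x = (5/9) and the running product (C = 11/4) telescopes to a rising factorial.
Ratio: r(k) = (5/9) * (k-3/2) / [(k+1)] - rational; roots negated = parameters, x = (5/9), C = 11/4.

With C = 11/4: the canonical form is 1F0(-3/2; -; 5/9). Verdict at x = 5/9: binomial (I4) matches (the 1F0 binomial series: exponent 3/2, x = 5/9). Exact value: (11/4) * (4/9)^(3/2).


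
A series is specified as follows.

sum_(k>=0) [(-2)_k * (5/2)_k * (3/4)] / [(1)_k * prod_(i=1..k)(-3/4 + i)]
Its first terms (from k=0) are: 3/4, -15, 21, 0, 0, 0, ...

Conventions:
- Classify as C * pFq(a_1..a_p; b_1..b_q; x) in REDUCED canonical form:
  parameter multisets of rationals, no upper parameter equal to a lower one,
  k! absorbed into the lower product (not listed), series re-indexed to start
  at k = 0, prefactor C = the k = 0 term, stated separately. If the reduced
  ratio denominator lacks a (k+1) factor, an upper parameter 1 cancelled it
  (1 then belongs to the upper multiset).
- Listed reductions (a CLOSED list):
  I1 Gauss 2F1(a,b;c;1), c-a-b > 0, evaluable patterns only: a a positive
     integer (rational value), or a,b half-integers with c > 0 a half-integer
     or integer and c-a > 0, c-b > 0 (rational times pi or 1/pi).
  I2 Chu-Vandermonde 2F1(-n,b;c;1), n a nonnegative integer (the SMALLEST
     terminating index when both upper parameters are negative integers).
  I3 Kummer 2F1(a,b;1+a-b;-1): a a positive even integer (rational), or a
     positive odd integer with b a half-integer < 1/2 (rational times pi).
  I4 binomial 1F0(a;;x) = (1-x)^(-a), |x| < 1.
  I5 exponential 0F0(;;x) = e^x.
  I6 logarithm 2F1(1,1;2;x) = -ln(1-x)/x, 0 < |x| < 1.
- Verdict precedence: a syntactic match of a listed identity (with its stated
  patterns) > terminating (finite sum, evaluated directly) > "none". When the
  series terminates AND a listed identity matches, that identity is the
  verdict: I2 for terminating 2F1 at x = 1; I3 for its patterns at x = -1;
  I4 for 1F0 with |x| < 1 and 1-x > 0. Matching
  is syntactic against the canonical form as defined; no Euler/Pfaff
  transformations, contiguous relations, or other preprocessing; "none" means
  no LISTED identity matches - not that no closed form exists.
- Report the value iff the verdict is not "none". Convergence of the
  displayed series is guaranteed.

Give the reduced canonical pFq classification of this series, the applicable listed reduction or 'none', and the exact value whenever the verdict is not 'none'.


The series (x = 1) is 2F1: upper {-2, 5/2}, lower {1/4}, prefactor 3/4. Verdict: this is the Chu-Vandermonde identity I2 (terminating 2F1 at x = 1 with n = 2, b = 5/2, c = 1/4). Value: 27/4.

Structural cue: x = 1 and the lower running product (C = 3/4, x = 1) is a rising factorial.
Ratio: r(k) = 1 * (k-2) (k+5/2) / [(k+1/4) (k+1)] - rational in k. x = 1; t_0 = 3/4; negate the roots.


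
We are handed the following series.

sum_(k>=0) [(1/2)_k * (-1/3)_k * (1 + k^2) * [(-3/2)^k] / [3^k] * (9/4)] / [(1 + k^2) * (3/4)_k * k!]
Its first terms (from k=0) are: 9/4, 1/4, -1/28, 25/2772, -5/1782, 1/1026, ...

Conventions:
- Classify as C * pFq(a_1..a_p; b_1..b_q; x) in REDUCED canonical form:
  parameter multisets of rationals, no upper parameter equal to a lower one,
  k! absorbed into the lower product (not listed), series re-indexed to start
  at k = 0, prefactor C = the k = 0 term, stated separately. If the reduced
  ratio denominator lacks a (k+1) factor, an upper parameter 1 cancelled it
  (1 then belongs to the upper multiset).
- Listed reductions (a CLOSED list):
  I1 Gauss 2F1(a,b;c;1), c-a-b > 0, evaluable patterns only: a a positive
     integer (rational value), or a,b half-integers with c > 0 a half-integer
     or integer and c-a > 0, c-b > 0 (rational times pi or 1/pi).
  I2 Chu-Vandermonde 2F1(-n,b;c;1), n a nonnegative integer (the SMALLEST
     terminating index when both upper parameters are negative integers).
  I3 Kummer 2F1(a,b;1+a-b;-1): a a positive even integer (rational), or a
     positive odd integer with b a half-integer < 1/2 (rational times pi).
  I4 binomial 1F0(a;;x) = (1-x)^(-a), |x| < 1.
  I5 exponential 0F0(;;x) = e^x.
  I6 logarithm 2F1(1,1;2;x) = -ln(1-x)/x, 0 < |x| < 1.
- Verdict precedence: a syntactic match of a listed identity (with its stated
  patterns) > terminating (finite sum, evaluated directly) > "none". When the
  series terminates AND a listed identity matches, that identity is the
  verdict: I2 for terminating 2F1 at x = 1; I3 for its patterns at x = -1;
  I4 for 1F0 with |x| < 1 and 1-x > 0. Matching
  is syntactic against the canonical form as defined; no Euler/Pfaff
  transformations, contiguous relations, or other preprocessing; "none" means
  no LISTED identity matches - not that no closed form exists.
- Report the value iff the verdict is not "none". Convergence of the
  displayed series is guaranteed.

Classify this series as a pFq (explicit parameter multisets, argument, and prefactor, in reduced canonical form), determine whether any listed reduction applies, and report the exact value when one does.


Canonical form: C = 9/4 times 2F1 with upper {-1/3, 1/2}, lower {3/4}, x = -1/2. Verdict: none here - no I1-I6 shape fits x = -1/2 with lower {3/4}.

Key observation: t_0 = 9/4 here, and the two k-th powers (prefactor 9/4) combine into one argument.
Step ratio: r(k) = (-1/2) * (k-1/3) (k+1/2) / [(k+3/4) (k+1)] - rational; roots negated = parameters, x = (-1/2), C = 9/4.


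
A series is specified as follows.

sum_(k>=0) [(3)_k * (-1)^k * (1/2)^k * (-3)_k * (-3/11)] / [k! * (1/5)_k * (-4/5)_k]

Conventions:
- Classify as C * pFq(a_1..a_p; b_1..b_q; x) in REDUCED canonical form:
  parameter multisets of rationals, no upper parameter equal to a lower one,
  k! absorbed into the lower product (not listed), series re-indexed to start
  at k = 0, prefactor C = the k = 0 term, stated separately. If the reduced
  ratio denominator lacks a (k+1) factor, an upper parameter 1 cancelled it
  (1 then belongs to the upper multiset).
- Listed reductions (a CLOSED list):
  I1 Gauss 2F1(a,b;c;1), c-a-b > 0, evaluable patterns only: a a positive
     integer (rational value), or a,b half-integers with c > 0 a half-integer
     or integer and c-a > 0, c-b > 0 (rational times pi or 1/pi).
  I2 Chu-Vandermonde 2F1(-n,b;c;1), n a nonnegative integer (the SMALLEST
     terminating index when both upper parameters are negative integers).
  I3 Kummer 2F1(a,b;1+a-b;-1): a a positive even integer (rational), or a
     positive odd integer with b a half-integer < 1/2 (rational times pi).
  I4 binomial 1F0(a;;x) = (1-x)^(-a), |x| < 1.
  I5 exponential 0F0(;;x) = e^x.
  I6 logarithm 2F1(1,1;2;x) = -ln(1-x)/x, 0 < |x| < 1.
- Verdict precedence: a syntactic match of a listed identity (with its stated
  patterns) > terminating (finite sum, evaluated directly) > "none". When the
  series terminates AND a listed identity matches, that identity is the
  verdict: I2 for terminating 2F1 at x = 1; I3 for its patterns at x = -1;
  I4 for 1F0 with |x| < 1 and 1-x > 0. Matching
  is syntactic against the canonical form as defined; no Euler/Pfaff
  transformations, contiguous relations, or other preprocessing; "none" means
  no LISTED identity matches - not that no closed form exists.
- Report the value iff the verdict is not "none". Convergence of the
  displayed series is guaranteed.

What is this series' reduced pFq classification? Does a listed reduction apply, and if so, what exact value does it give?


Prefactor -3/11, argument -1/2: 2F2 with upper {-3, 3} over lower {-4/5, 1/5}. Verdict: terminating - upper parameter -3 makes this a finite sum (last index 3), evaluated exactly. Its exact value is 354269/3872.

The tell: t_0 = -3/11 here, and the (-1)^k factor (C = -3/11) folds into the argument's sign.
Step ratio: r(k) = (-1/2) * (k-3) (k+3) / [(k-4/5) (k+1/5) (k+1)] - rational in k, leading ratio (-1/2); with t_0 = -3/11, classification follows.


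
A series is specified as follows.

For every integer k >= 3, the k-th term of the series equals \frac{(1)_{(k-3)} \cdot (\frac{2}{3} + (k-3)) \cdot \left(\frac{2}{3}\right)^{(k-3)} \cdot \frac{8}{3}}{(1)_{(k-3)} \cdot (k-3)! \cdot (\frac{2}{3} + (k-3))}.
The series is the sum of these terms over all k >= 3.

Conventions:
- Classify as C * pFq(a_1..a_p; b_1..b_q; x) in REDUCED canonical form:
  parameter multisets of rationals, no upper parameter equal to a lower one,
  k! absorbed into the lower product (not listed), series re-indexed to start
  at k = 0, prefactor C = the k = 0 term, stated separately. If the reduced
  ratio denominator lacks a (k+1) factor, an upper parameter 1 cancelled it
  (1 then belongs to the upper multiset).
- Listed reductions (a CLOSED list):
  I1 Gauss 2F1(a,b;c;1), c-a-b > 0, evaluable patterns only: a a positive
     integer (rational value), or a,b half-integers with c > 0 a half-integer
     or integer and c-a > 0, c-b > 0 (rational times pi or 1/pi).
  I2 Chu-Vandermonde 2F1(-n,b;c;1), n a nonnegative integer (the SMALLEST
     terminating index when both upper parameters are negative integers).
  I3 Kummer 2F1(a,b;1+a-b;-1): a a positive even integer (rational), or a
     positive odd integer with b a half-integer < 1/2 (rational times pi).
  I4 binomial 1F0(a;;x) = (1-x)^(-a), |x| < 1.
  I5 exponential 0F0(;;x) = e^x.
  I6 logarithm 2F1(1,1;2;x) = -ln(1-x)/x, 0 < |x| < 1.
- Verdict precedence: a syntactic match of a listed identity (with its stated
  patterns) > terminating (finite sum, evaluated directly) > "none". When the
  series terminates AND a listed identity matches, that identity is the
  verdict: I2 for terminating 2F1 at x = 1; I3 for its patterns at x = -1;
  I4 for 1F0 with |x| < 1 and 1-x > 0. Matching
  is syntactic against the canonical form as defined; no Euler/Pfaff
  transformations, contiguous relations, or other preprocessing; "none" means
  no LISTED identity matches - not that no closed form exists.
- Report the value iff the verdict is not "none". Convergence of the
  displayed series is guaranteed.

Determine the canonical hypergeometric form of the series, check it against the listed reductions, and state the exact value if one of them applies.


Canonical form: C = \frac{8}{3} times 0F0 with upper {-}, lower {-}, x = \frac{2}{3}. Verdict: exponential (I5) matches (the 0F0 exponential series at x = \frac{2}{3}). Hence: \frac{8}{3} \cdot e^{\frac{2}{3}}.

The tell: t_0 being \frac{8}{3}, the parameter 1 appears in both the upper and lower lists and cancels (alongside the other common factor).
Consecutive-term ratio: r(k) = \frac{2}{3} * 1 / [(k+1)] - poly over poly, x = \frac{2}{3} from leading terms; C = \frac{8}{3} at k = 0.


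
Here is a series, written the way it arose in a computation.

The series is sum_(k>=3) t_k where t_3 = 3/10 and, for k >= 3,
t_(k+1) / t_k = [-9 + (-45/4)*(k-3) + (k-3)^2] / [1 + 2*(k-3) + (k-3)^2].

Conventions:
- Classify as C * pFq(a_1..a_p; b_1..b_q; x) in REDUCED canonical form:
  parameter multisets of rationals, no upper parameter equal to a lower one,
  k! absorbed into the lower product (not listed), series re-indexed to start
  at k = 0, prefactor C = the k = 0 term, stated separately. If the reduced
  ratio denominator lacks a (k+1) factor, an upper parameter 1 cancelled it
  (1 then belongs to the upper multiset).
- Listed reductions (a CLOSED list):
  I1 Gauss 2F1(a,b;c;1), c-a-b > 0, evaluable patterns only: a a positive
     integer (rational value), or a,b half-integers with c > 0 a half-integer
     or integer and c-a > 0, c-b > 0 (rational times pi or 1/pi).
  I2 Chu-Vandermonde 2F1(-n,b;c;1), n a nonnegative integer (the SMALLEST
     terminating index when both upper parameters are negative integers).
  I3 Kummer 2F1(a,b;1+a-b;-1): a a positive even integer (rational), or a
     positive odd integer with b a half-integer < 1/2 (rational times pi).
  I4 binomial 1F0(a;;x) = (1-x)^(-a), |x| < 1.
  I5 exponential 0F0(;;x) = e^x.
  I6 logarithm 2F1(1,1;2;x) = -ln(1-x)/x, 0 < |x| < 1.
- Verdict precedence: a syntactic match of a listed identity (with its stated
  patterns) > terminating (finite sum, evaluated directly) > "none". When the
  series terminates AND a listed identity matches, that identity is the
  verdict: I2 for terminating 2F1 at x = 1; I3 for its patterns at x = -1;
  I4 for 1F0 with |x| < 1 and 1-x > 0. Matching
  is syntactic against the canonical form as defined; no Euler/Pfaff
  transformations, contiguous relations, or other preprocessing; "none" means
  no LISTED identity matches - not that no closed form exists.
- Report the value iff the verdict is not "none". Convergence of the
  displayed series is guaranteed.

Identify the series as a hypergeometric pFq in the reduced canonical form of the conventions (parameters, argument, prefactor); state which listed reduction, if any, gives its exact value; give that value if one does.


The series (x = 1) is 2F1: upper {-12, 3/4}, lower {1}, prefactor 3/10. Verdict: Chu-Vandermonde (I2) applies (terminating 2F1 at x = 1 with n = 12, b = 3/4, c = 1). Value: 437510385/34359738368.

Structural cue: x = 1 and the expanded ratio factors over Q; C = 3/10, x = 1, roots give parameters.
Adjacent-term ratio: r(k) = 1 * (k-12) (k+3/4) / [(k+1) (k+1)] - rational; roots negated = parameters, x = 1, C = 3/10.


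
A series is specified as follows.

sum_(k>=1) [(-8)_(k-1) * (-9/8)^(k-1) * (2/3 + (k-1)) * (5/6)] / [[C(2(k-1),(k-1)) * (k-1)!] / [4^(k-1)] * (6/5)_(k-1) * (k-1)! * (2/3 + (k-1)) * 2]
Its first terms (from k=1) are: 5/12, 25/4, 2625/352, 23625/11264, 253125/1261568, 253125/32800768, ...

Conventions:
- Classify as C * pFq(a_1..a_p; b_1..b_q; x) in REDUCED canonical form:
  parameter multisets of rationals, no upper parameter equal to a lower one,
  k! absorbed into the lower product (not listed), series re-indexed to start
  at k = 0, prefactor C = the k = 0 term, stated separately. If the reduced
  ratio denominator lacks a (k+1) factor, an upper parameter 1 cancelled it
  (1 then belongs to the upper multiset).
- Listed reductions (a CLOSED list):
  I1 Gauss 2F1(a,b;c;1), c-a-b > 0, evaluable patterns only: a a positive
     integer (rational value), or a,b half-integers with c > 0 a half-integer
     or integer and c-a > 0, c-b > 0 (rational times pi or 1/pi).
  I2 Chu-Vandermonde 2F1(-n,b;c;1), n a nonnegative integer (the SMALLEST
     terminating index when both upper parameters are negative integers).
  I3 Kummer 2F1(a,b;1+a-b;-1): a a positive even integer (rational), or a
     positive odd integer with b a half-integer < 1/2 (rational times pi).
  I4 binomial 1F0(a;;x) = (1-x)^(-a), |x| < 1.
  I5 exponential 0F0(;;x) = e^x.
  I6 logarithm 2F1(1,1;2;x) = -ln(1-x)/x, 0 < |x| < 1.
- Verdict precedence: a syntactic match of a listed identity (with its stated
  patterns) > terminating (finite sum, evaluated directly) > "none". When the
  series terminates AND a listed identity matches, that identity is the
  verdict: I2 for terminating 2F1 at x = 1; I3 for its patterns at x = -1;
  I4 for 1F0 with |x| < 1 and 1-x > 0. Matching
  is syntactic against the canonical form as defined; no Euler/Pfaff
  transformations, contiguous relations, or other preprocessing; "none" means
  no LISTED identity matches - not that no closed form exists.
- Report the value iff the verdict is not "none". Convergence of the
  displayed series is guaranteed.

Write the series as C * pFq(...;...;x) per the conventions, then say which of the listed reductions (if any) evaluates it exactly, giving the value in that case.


x = -9/8 here; the reduced form reads 1F2, upper {-8}, lower {1/2, 6/5}, C = 5/12. Verdict: terminating - upper parameter -8 makes this a finite sum (last index 8), evaluated exactly. Hence: 4212603612153257005/256398126514962432.

Key observation: with t_0 = 5/12, k + 2/3 divides numerator and denominator alike; prefactor 5/12 after cancelling.
Step ratio: r(k) = (-9/8) * (k-8) / [(k+1/2) (k+6/5) (k+1)] - rational in k, leading ratio (-9/8); with t_0 = 5/12, classification follows.


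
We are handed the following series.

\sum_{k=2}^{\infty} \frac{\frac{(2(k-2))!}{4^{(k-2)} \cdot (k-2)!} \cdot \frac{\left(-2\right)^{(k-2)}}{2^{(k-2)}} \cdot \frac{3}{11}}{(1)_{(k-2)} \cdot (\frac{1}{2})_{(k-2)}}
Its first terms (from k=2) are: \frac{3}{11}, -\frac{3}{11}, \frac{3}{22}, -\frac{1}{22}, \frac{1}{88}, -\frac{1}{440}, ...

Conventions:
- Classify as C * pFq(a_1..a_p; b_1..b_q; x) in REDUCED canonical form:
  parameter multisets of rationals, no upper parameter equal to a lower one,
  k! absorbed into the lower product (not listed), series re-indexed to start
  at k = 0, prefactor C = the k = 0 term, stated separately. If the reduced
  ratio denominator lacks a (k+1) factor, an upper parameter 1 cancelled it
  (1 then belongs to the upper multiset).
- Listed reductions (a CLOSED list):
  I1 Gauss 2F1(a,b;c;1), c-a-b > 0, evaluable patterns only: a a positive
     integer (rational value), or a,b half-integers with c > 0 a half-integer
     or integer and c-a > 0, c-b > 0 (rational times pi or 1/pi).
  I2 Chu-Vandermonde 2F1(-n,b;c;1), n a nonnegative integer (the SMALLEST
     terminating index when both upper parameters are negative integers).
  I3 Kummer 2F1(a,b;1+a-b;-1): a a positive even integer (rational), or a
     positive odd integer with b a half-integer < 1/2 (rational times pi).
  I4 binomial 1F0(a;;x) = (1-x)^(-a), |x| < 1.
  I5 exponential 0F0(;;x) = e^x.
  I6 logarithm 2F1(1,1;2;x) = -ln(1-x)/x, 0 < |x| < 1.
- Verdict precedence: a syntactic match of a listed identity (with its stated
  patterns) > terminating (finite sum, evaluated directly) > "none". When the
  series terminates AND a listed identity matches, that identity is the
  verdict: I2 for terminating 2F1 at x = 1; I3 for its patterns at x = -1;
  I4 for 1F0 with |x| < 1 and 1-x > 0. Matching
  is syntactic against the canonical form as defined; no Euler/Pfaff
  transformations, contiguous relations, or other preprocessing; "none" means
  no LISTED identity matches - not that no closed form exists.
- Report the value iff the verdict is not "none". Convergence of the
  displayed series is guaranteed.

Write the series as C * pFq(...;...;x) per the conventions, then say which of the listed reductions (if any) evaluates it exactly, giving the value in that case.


This is \frac{3}{11} * 0F0(-; -; -1) in reduced canonical form. Verdict (x = -1): the exponential series (I5) applies (the 0F0 exponential series at x = -1). Exact value: \frac{3}{11} \cdot e^{-1}.

Key step: t_0 being \frac{3}{11}, (1)_k (C = 3/11, x = -1) is k! itself.
Step ratio: r(k) = -1 * 1 / [(k+1)] - rational in k. x = -1; t_0 = \frac{3}{11}; negate the roots.


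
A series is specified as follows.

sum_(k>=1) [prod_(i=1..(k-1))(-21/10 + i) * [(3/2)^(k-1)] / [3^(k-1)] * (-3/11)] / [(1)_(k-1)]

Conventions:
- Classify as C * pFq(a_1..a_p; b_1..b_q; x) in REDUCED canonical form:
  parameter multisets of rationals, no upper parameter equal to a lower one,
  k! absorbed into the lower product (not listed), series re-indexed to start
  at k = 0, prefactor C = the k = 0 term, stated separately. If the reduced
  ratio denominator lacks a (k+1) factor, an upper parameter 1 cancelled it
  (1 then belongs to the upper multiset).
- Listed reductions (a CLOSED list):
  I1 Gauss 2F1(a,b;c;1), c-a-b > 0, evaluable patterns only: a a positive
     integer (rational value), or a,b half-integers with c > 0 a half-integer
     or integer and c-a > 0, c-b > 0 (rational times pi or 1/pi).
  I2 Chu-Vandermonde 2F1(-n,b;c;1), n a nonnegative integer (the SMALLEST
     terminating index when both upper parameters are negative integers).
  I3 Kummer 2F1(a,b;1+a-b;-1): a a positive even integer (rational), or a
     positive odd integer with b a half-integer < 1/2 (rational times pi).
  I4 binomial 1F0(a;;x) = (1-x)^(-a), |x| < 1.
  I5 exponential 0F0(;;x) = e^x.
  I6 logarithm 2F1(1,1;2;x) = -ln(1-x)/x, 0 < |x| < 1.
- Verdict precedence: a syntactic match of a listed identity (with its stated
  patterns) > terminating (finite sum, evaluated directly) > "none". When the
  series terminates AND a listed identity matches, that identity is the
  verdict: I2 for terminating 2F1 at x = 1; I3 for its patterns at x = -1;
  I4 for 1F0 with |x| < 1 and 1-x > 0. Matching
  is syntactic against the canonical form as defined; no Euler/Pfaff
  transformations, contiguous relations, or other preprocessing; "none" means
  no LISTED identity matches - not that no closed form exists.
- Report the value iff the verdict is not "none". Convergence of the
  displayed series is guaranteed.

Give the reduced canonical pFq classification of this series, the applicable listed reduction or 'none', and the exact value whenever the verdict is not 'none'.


This is -3/11 * 1F0(-11/10; -; 1/2) in reduced canonical form. Verdict (x = 1/2): binomial (I4) applies (the 1F0 binomial series: exponent 11/10, x = 1/2). Value: (-3/11) * (1/2)^(11/10).

Key step: x = (1/2) and the running product (C = -3/11, x = 1/2) telescopes to a rising factorial.
Consecutive-term ratio: r(k) = (1/2) * (k-11/10) / [(k+1)] ; factor over Q: parameters, x = (1/2), and C = -3/11.


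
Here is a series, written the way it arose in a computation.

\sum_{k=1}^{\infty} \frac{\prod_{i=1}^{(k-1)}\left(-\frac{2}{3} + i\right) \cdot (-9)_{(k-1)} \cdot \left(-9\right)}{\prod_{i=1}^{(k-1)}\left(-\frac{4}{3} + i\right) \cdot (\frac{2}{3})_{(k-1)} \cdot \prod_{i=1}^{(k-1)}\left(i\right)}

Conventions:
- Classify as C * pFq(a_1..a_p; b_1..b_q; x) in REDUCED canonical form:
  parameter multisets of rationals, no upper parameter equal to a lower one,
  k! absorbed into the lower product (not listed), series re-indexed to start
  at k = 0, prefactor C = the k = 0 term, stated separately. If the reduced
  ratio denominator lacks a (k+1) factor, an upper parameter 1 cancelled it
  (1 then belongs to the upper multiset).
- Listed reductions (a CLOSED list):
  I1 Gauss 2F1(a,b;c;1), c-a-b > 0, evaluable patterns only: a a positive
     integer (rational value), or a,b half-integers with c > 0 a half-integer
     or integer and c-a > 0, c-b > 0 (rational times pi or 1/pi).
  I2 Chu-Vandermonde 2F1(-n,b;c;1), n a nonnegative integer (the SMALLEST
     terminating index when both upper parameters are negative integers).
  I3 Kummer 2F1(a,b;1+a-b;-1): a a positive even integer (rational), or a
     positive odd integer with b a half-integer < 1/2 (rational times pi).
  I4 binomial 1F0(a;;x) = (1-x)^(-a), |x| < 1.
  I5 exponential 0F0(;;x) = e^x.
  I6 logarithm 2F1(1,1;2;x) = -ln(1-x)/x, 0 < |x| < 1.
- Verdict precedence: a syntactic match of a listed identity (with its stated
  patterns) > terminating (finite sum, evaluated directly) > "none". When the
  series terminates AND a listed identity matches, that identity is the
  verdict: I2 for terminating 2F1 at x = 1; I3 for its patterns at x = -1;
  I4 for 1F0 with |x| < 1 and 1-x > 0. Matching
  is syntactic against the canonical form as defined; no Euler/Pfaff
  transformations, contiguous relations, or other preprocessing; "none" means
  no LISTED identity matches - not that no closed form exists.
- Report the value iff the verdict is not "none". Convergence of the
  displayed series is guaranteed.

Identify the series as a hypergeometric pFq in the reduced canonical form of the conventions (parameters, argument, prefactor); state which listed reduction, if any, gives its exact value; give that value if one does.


This is -9 * 2F2(-9, \frac{1}{3}; -\frac{1}{3}, \frac{2}{3}; 1) in reduced canonical form. Verdict: terminating. With -9 upstairs the series is a 10-term polynomial sum; evaluated term by term. Its exact value is \frac{46963418762367}{2071843312000}.

Structural cue: x = 1 and the product of the first k integers (C = -9, x = 1) is k!.
Step ratio: r(k) = 1 * (k-9) (k+\frac{1}{3}) / [(k-\frac{1}{3}) (k+\frac{2}{3}) (k+1)] - rational; roots negated = parameters, x = 1, C = -9.


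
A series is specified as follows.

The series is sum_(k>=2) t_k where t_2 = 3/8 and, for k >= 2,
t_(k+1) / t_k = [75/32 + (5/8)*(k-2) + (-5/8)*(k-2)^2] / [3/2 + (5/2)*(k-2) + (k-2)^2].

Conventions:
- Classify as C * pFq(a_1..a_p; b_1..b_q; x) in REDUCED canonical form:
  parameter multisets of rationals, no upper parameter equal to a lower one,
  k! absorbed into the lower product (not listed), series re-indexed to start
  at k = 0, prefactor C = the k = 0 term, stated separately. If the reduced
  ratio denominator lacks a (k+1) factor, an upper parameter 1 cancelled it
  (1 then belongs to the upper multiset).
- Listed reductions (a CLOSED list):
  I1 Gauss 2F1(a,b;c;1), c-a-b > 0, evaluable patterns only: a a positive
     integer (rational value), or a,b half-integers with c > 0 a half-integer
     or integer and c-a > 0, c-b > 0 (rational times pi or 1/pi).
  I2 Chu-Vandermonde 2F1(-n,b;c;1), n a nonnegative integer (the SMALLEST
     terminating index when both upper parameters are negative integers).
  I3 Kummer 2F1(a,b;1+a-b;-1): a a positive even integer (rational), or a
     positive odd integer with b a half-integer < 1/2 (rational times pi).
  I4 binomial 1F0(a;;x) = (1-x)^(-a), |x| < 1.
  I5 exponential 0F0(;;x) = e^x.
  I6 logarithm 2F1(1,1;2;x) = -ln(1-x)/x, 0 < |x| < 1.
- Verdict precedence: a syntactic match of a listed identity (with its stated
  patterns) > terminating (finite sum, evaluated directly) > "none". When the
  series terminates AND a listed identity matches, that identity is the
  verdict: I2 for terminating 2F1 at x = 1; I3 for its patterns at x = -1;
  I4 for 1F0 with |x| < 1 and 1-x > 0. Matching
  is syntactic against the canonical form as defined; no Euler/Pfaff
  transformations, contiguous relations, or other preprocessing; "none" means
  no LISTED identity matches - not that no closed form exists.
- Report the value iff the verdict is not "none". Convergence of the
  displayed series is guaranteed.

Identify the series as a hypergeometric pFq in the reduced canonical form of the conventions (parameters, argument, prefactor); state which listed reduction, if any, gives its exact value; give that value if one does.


The series (x = -5/8) is 1F0: upper {-5/2}, lower {-}, prefactor 3/8. Verdict at x = -5/8: the I4 binomial reduction matches (the 1F0 binomial series: exponent 5/2, x = -5/8). Its exact value is (3/8) * (13/8)^(5/2).

The tell: x = (-5/8) and roots of the ratio polynomials (C = 3/8) are the negated parameters.
Step ratio: r(k) = (-5/8) * (k-5/2) / [(k+1)] - rational in k. x = (-5/8); t_0 = 3/8; negate the roots.


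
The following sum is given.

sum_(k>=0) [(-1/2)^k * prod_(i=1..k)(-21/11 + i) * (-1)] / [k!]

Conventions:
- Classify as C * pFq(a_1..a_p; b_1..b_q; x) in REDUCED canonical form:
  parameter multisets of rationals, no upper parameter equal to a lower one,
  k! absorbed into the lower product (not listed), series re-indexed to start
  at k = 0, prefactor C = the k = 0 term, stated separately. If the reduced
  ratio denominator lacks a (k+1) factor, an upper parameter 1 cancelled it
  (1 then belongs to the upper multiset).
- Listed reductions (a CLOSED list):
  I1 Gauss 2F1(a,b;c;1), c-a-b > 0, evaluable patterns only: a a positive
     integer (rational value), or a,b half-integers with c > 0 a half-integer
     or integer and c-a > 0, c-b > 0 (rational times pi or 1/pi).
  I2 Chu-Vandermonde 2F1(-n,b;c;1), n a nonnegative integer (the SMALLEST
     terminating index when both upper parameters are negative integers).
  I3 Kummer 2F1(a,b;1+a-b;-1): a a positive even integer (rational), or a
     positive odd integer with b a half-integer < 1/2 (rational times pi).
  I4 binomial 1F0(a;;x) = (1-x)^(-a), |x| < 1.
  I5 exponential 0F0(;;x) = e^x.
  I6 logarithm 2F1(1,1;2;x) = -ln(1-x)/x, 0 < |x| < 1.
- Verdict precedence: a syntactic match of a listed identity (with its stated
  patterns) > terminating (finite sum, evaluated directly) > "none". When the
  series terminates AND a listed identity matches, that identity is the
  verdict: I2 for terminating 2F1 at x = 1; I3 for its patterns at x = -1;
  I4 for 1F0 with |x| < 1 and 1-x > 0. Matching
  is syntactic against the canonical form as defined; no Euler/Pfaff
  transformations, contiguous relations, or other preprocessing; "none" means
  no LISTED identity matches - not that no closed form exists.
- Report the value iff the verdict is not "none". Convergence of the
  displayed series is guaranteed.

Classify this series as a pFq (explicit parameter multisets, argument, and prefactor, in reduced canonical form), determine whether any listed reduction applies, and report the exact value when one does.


With C = -1: the canonical form is 1F0(-10/11; -; -1/2). Verdict: this is binomial (I4) (the 1F0 binomial series: exponent 10/11, x = -1/2). Its exact value is (-1) * (3/2)^(10/11).

Key observation: t_0 = -1 here, and the running product (C = -1, x = -1/2) telescopes to a rising factorial.
Ratio: r(k) = (-1/2) * (k-10/11) / [(k+1)] - rational; roots negated = parameters, x = (-1/2), C = -1.


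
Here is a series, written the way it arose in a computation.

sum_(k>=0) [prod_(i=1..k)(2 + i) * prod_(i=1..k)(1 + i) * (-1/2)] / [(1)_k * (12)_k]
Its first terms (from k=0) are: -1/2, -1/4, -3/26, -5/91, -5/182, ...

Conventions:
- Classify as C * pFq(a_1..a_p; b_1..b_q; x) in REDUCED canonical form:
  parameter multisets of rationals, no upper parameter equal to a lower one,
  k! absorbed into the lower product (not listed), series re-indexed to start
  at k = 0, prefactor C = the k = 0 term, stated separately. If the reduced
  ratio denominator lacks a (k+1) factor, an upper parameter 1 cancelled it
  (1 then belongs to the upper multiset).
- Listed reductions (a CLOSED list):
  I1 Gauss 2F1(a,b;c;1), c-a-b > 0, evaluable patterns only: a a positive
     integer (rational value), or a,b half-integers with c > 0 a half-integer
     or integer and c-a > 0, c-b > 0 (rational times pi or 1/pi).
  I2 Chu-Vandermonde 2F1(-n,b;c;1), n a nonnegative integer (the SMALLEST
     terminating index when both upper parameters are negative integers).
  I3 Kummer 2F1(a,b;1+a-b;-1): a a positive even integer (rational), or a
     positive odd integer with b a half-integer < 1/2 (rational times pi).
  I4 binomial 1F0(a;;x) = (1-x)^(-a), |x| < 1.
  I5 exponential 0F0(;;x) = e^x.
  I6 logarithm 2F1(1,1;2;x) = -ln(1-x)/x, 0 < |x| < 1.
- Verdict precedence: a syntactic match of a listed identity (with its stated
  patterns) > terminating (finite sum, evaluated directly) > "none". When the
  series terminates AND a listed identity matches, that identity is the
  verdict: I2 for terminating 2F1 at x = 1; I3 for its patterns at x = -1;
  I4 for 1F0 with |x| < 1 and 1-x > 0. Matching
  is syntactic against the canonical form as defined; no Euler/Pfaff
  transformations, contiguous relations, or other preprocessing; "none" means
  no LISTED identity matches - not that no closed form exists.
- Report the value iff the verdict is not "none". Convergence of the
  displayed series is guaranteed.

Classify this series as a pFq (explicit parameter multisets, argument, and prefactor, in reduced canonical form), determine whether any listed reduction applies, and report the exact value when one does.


With C = -1/2: the canonical form is 2F1(2, 3; 12; 1). Verdict: the Gauss summation I1 fires (x = 1: the Gamma ratio telescopes since c-a-b = 7 > 0 and a = 2 in Z>0). Hence: -55/56.

First insight: x = 1 and the running product (prefactor -1/2) telescopes to a rising factorial.
Adjacent-term ratio: r(k) = 1 * (k+2) (k+3) / [(k+12) (k+1)] - rational in k. x = 1; t_0 = -1/2; negate the roots.
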